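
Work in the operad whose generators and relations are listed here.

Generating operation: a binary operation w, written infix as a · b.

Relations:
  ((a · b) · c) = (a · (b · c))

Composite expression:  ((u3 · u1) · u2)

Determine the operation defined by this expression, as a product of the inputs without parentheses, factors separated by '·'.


u3 · u1 · u2

Every regrouping of w is equal, so read the u-inputs in written order.
(u3 · u1) reduces to u3 · u1
((u3 · u1) · u2) reduces to u3 · u1 · u2


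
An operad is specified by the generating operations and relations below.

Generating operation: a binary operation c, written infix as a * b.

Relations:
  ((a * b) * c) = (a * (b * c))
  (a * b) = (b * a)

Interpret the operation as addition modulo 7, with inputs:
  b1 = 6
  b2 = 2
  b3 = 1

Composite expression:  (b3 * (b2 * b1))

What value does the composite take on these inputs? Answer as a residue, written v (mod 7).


(b2 * b1) = 1
(b3 * (b2 * b1)) = 2

2 (mod 7)


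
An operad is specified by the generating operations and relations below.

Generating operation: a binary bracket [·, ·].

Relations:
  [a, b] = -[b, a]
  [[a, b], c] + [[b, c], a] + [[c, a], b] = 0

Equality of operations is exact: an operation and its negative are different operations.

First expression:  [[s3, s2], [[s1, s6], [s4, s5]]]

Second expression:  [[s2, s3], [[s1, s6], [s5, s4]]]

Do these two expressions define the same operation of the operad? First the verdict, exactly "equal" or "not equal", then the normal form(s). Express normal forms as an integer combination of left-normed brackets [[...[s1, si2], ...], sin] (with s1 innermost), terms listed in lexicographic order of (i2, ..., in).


equal; the common form is [[[[[s1, s6], s4], s5], s2], s3] - [[[[[s1, s6], s4], s5], s3], s2] - [[[[[s1, s6], s5], s4], s2], s3] + [[[[[s1, s6], s5], s4], s3], s2]

In normal form, the first expression is [[[[[s1, s6], s4], s5], s2], s3] - [[[[[s1, s6], s4], s5], s3], s2] - [[[[[s1, s6], s5], s4], s2], s3] + [[[[[s1, s6], s5], s4], s3], s2]
In normal form, the second expression is [[[[[s1, s6], s4], s5], s2], s3] - [[[[[s1, s6], s4], s5], s3], s2] - [[[[[s1, s6], s5], s4], s2], s3] + [[[[[s1, s6], s5], s4], s3], s2]
One common form — equal.


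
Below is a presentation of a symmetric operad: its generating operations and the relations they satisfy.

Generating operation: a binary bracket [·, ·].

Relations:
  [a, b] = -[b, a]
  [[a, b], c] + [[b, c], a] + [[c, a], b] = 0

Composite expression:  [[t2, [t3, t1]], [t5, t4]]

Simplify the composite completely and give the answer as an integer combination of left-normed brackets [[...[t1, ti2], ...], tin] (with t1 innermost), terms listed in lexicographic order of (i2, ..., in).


-[[[[t1, t3], t2], t4], t5] + [[[[t1, t3], t2], t5], t4]


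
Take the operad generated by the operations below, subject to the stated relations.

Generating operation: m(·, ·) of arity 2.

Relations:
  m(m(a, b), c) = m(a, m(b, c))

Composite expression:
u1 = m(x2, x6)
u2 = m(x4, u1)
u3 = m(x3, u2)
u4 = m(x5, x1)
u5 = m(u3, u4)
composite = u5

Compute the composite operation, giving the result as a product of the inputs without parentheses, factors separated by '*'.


x3 * x4 * x2 * x6 * x5 * x1

All parenthesizations of m agree; list the x-inputs left to right.
m(x2, x6) collapses to x2 * x6
m(x4, m(x2, x6)) collapses to x4 * x2 * x6
m(x3, m(x4, m(x2, x6))) collapses to x3 * x4 * x2 * x6
m(x5, x1) collapses to x5 * x1
m(m(x3, m(x4, m(x2, x6))), m(x5, x1)) collapses to x3 * x4 * x2 * x6 * x5 * x1


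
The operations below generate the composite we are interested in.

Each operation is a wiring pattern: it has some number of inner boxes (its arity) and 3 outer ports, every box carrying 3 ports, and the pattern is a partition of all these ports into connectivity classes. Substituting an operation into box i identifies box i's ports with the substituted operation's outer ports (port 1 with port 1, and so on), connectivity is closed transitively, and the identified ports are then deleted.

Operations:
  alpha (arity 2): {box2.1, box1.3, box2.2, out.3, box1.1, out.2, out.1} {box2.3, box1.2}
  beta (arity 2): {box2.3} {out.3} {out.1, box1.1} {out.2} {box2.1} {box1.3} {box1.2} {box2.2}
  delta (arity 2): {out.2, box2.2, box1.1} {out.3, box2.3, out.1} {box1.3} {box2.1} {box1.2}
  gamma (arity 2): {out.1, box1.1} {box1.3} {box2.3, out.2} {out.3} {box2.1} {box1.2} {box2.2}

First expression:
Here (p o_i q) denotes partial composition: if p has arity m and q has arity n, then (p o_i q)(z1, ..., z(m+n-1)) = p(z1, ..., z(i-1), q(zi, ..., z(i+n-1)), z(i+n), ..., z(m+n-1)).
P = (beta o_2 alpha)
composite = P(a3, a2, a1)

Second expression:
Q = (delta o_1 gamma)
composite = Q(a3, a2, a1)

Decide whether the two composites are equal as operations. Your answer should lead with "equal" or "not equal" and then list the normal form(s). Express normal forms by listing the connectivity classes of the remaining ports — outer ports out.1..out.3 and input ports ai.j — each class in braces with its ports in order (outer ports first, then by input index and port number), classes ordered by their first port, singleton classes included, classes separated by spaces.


not equal: they reduce to {out.1, a3.1} {out.2} {out.3} {a1.1, a1.2, a2.1, a2.3} {a1.3, a2.2} {a3.2} {a3.3} and {out.1, out.3, a1.3} {out.2, a1.2, a3.1} {a1.1} {a2.1} {a2.2} {a2.3} {a3.2} {a3.3}

The first composite normalizes to {out.1, a3.1} {out.2} {out.3} {a1.1, a1.2, a2.1, a2.3} {a1.3, a2.2} {a3.2} {a3.3}
The second composite normalizes to {out.1, out.3, a1.3} {out.2, a1.2, a3.1} {a1.1} {a2.1} {a2.2} {a2.3} {a3.2} {a3.3}
They disagree, so not equal.


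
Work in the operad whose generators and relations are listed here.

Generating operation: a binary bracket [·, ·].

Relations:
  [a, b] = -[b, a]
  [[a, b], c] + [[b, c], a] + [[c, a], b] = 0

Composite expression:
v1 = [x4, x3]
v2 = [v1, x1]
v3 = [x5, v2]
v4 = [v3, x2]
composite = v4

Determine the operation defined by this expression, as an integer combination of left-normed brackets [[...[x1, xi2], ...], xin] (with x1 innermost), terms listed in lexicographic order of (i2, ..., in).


-[[[[x1, x3], x4], x5], x2] + [[[[x1, x4], x3], x5], x2]

A multilinear Lie element is pinned by x1-initial words (x1 innermost).
Composite bracket: [[x5, [[x4, x3], x1]], x2]
Under [a, b] = ab - ba we get 16 signed associative words (2^4 = 16).
The x1-initial words carry the normal form:
  sign of x1x3x4x5x2 is -1, so it contributes -[[[[x1, x3], x4], x5], x2]
  sign of x1x4x3x5x2 is +1, so it contributes +[[[[x1, x4], x3], x5], x2]


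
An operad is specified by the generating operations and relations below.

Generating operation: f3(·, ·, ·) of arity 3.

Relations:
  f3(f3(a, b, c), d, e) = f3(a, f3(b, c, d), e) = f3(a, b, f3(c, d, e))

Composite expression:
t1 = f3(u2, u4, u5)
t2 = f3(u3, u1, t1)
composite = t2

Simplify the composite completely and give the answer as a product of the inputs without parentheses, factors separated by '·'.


u3 · u1 · u2 · u4 · u5

Under associativity of f3, the answer is the u's in reading order.
f3(u2, u4, u5) spells out as u2 · u4 · u5
f3(u3, u1, f3(u2, u4, u5)) spells out as u3 · u1 · u2 · u4 · u5


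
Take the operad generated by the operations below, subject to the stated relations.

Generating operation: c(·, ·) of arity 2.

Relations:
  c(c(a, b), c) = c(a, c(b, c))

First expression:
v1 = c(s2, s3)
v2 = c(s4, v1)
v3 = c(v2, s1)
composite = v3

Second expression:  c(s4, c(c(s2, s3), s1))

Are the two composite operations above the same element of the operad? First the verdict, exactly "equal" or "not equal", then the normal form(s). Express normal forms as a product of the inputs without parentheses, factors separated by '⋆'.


equal; both compose to s4 ⋆ s2 ⋆ s3 ⋆ s1


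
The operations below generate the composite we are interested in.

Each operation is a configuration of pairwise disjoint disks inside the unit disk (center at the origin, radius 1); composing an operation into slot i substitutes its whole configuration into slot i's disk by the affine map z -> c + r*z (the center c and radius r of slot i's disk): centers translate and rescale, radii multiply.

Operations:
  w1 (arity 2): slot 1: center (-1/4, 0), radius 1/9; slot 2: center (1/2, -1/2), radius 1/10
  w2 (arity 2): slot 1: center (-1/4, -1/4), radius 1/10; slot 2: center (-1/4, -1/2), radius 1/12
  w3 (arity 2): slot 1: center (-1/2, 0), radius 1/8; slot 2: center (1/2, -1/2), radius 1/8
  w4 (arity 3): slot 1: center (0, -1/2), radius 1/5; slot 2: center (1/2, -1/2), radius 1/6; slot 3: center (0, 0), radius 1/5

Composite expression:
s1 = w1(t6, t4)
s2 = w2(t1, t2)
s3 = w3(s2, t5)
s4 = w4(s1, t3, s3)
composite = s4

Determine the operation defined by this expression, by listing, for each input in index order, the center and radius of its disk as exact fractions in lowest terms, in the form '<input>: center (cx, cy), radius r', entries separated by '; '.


Only the slot chain above each t matters under w4; compose those maps.
t6 passes through 2 substitutions, ending at center (-1/20, -1/2), radius 1/45
t4 passes through 2 substitutions, ending at center (1/10, -3/5), radius 1/50
t3 passes through 1 substitution, ending at center (1/2, -1/2), radius 1/6
t1 passes through 3 substitutions, ending at center (-17/160, -1/160), radius 1/400
t2 passes through 3 substitutions, ending at center (-17/160, -1/80), radius 1/480
t5 passes through 2 substitutions, ending at center (1/10, -1/10), radius 1/40

t1: center (-17/160, -1/160), radius 1/400; t2: center (-17/160, -1/80), radius 1/480; t3: center (1/2, -1/2), radius 1/6; t4: center (1/10, -3/5), radius 1/50; t5: center (1/10, -1/10), radius 1/40; t6: center (-1/20, -1/2), radius 1/45


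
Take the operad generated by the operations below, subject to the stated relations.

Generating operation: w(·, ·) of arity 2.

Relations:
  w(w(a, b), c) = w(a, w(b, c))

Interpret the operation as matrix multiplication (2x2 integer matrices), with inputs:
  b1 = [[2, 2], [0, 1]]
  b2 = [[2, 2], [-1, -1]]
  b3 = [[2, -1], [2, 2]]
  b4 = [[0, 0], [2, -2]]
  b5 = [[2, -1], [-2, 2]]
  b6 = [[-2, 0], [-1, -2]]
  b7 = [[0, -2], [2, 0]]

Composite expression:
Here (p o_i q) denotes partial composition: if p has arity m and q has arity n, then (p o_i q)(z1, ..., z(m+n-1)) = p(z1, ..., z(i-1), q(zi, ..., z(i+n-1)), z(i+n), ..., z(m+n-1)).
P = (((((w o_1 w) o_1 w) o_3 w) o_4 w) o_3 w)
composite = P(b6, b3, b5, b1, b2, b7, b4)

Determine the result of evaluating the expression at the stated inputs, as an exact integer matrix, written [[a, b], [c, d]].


w(b6, b3) = [[-4, 2], [-6, -3]]
w(b5, b1) = [[4, 3], [-4, -2]]
w(b2, b7) = [[4, -4], [-2, 2]]
w(w(b5, b1), w(b2, b7)) = [[10, -10], [-12, 12]]
w(w(b6, b3), w(w(b5, b1), w(b2, b7))) = [[-64, 64], [-24, 24]]
w(w(w(b6, b3), w(w(b5, b1), w(b2, b7))), b4) = [[128, -128], [48, -48]]

[[128, -128], [48, -48]]


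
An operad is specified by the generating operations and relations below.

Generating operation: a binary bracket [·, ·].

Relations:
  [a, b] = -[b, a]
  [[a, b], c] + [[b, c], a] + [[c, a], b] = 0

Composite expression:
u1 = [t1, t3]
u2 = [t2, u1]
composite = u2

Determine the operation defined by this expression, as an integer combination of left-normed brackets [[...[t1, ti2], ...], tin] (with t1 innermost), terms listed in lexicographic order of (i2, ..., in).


-[[t1, t3], t2]

A multilinear Lie element is pinned by t1-initial words (t1 innermost).
Composite bracket: [t2, [t1, t3]]
The bracket unfolds into 4 signed words via [a, b] = ab - ba (2^2 = 4).
Keep just the words that open with t1:
  sign of t1t3t2 is -1, so it contributes -[[t1, t3], t2]


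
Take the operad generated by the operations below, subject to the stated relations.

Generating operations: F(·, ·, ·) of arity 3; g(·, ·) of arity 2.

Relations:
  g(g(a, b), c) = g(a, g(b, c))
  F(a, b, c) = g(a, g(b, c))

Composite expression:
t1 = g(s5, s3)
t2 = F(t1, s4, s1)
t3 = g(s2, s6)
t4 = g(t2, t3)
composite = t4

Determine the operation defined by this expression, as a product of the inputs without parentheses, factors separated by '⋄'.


s5 ⋄ s3 ⋄ s4 ⋄ s1 ⋄ s2 ⋄ s6

The g-tree's shape is irrelevant; the s-reading-order decides.
g(s5, s3) reduces to s5 ⋄ s3
F(g(s5, s3), s4, s1) reduces to s5 ⋄ s3 ⋄ s4 ⋄ s1
g(s2, s6) reduces to s2 ⋄ s6
g(F(g(s5, s3), s4, s1), g(s2, s6)) reduces to s5 ⋄ s3 ⋄ s4 ⋄ s1 ⋄ s2 ⋄ s6


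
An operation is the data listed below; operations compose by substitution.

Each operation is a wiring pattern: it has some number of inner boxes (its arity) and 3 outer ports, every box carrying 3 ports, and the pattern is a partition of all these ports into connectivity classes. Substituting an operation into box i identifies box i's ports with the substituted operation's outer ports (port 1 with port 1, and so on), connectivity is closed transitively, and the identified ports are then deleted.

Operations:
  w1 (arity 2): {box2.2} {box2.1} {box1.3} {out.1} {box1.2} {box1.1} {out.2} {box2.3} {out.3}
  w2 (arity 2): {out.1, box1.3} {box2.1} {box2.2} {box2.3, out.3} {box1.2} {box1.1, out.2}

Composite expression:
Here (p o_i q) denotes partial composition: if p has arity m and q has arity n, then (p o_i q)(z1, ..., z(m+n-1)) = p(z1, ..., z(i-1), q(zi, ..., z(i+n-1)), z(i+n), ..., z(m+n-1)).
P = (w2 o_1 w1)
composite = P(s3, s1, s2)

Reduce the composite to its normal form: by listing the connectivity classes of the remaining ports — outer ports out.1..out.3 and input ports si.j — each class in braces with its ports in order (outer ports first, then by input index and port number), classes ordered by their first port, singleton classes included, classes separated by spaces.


{out.1} {out.2} {out.3, s2.3} {s1.1} {s1.2} {s1.3} {s2.1} {s2.2} {s3.1} {s3.2} {s3.3}

Connectivity passes through glued w2-boundaries; trace each wire chain.
after w1, the pattern on (s3, s1) reads {out.1} {out.2} {out.3} {s1.1} {s1.2} {s1.3} {s3.1} {s3.2} {s3.3} (out.j = its outer ports)
after w2, the pattern on (s3, s1, s2) reads {out.1} {out.2} {out.3, s2.3} {s1.1} {s1.2} {s1.3} {s2.1} {s2.2} {s3.1} {s3.2} {s3.3} (out.j = its outer ports)


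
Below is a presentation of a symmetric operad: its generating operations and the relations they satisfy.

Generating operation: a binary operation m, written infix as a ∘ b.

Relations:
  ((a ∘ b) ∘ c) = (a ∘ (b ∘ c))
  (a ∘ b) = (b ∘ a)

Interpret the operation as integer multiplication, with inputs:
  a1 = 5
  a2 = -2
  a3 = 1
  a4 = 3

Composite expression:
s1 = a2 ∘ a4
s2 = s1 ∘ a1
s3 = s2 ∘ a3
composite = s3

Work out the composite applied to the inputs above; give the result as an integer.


-30


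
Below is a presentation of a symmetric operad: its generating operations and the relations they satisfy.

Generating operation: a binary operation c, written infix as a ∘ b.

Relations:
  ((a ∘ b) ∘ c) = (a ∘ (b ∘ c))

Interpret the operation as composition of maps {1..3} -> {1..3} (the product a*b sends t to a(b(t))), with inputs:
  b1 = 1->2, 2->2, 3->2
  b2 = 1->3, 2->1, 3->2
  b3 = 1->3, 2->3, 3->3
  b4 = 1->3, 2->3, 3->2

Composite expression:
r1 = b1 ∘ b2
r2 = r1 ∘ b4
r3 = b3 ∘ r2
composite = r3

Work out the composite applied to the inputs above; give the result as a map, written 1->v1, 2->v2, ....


(b1 ∘ b2) = 1->2, 2->2, 3->2
((b1 ∘ b2) ∘ b4) = 1->2, 2->2, 3->2
(b3 ∘ ((b1 ∘ b2) ∘ b4)) = 1->3, 2->3, 3->3

1->3, 2->3, 3->3


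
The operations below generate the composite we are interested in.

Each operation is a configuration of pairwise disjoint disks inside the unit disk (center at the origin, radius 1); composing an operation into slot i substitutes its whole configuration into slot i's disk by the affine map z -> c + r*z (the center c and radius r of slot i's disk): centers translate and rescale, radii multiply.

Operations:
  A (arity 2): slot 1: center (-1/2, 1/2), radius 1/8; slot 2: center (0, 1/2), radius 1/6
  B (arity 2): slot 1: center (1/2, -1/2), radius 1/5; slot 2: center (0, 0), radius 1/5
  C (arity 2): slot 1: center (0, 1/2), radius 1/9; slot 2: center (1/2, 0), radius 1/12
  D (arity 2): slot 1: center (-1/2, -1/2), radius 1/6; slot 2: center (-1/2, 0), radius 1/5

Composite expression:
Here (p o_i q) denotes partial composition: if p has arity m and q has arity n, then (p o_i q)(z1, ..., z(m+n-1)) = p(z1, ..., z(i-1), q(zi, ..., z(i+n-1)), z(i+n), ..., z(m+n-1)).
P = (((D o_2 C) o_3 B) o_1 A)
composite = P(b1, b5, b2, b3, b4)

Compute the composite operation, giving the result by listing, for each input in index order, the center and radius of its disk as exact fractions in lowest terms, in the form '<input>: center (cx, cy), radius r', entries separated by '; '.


b1: center (-7/12, -5/12), radius 1/48; b2: center (-1/2, 1/10), radius 1/45; b3: center (-47/120, -1/120), radius 1/300; b4: center (-2/5, 0), radius 1/300; b5: center (-1/2, -5/12), radius 1/36

Follow each b-input down from D: c' goes to c + r*c', radius to r*r'.
input b1: composing its 2 substitution steps yields center (-7/12, -5/12), radius 1/48
input b5: composing its 2 substitution steps yields center (-1/2, -5/12), radius 1/36
input b2: composing its 2 substitution steps yields center (-1/2, 1/10), radius 1/45
input b3: composing its 3 substitution steps yields center (-47/120, -1/120), radius 1/300
input b4: composing its 3 substitution steps yields center (-2/5, 0), radius 1/300


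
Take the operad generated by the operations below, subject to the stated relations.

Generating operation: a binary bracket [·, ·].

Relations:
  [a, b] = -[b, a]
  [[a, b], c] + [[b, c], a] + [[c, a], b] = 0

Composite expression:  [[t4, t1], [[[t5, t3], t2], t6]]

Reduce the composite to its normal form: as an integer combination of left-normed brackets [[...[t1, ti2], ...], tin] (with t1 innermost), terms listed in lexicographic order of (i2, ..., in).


-[[[[[t1, t4], t2], t3], t5], t6] + [[[[[t1, t4], t2], t5], t3], t6] + [[[[[t1, t4], t3], t5], t2], t6] - [[[[[t1, t4], t5], t3], t2], t6] + [[[[[t1, t4], t6], t2], t3], t5] - [[[[[t1, t4], t6], t2], t5], t3] - [[[[[t1, t4], t6], t3], t5], t2] + [[[[[t1, t4], t6], t5], t3], t2]

A multilinear Lie element is pinned by t1-initial words (t1 innermost).
Composite bracket: [[t4, t1], [[[t5, t3], t2], t6]]
Expanding via [a, b] = ab - ba: 32 signed words (2^5 = 32).
Only words starting with t1 matter:
  the word t1t4t2t3t5t6 carries sign -1 and contributes -[[[[[t1, t4], t2], t3], t5], t6]
  the word t1t4t2t5t3t6 carries sign +1 and contributes +[[[[[t1, t4], t2], t5], t3], t6]
  the word t1t4t3t5t2t6 carries sign +1 and contributes +[[[[[t1, t4], t3], t5], t2], t6]
  the word t1t4t5t3t2t6 carries sign -1 and contributes -[[[[[t1, t4], t5], t3], t2], t6]
  the word t1t4t6t2t3t5 carries sign +1 and contributes +[[[[[t1, t4], t6], t2], t3], t5]
  the word t1t4t6t2t5t3 carries sign -1 and contributes -[[[[[t1, t4], t6], t2], t5], t3]
  the word t1t4t6t3t5t2 carries sign -1 and contributes -[[[[[t1, t4], t6], t3], t5], t2]
  the word t1t4t6t5t3t2 carries sign +1 and contributes +[[[[[t1, t4], t6], t5], t3], t2]


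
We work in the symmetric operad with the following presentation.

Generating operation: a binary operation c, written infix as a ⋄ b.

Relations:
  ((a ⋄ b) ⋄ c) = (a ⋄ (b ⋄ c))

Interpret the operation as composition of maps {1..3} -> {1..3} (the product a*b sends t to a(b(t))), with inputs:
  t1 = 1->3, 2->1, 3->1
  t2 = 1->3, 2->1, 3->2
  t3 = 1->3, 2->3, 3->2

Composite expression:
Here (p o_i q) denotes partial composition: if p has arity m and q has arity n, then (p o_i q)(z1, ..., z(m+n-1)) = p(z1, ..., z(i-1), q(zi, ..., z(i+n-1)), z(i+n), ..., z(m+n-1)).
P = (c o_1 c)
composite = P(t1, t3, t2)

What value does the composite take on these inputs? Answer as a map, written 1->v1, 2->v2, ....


1->1, 2->1, 3->1

(t1 ⋄ t3) = 1->1, 2->1, 3->1
((t1 ⋄ t3) ⋄ t2) = 1->1, 2->1, 3->1


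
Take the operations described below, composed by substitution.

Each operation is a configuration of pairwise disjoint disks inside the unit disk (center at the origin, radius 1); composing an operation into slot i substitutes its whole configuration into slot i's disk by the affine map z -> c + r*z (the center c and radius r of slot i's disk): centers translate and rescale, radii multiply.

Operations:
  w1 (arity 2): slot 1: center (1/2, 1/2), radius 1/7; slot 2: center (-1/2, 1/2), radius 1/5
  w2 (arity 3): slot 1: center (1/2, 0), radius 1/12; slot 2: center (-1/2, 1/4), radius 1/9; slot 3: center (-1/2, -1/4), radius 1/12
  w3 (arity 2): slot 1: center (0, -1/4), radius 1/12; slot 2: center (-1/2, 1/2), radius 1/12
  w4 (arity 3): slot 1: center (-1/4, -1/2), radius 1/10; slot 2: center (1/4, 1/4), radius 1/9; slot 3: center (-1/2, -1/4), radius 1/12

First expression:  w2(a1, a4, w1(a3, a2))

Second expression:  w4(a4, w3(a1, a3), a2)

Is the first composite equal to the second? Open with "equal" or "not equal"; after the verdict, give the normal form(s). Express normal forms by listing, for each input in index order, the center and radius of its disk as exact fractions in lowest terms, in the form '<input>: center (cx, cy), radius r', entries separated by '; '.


not equal; the first gives a1: center (1/2, 0), radius 1/12; a2: center (-13/24, -5/24), radius 1/60; a3: center (-11/24, -5/24), radius 1/84; a4: center (-1/2, 1/4), radius 1/9 and the second a1: center (1/4, 2/9), radius 1/108; a2: center (-1/2, -1/4), radius 1/12; a3: center (7/36, 11/36), radius 1/108; a4: center (-1/4, -1/2), radius 1/10

The first composite normalizes to a1: center (1/2, 0), radius 1/12; a2: center (-13/24, -5/24), radius 1/60; a3: center (-11/24, -5/24), radius 1/84; a4: center (-1/2, 1/4), radius 1/9
The second composite normalizes to a1: center (1/4, 2/9), radius 1/108; a2: center (-1/2, -1/4), radius 1/12; a3: center (7/36, 11/36), radius 1/108; a4: center (-1/4, -1/2), radius 1/10
Different reductions; not equal.


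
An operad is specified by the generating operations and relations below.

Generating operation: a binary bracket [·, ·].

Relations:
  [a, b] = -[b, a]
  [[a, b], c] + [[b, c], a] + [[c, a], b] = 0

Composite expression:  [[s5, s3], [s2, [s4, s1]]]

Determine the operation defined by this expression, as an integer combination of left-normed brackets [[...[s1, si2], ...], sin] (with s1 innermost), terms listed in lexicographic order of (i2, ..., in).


[[[[s1, s4], s2], s3], s5] - [[[[s1, s4], s2], s5], s3]

Left-normed coefficients sit on the s1-initial expansion words.
Composite bracket: [[s5, s3], [s2, [s4, s1]]]
Under [a, b] = ab - ba we get 16 signed associative words (2^4 = 16).
The s1-initial words carry the normal form:
  s1s4s2s3s5 appears with sign +1, giving the term +[[[[s1, s4], s2], s3], s5]
  s1s4s2s5s3 appears with sign -1, giving the term -[[[[s1, s4], s2], s5], s3]


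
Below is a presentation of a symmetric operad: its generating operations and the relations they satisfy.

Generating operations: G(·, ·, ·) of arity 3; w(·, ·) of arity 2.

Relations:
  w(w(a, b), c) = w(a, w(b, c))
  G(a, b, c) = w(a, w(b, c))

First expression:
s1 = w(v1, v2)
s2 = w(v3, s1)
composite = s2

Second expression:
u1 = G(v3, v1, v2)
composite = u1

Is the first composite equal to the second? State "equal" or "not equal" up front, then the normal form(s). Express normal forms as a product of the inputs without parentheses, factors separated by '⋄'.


In normal form, the first expression is v3 ⋄ v1 ⋄ v2
In normal form, the second expression is v3 ⋄ v1 ⋄ v2
The normal forms match — equal.

equal; the common form is v3 ⋄ v1 ⋄ v2


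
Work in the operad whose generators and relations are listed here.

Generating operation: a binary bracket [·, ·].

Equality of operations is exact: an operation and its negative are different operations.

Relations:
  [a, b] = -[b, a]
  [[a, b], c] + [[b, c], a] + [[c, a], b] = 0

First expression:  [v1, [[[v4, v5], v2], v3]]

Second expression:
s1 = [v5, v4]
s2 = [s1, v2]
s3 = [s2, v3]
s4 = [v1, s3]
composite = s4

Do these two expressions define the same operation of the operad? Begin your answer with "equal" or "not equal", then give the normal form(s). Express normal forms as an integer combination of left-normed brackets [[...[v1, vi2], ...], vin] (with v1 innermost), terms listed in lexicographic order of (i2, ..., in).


not equal; the first gives -[[[[v1, v2], v4], v5], v3] + [[[[v1, v2], v5], v4], v3] + [[[[v1, v3], v2], v4], v5] - [[[[v1, v3], v2], v5], v4] - [[[[v1, v3], v4], v5], v2] + [[[[v1, v3], v5], v4], v2] + [[[[v1, v4], v5], v2], v3] - [[[[v1, v5], v4], v2], v3] and the second [[[[v1, v2], v4], v5], v3] - [[[[v1, v2], v5], v4], v3] - [[[[v1, v3], v2], v4], v5] + [[[[v1, v3], v2], v5], v4] + [[[[v1, v3], v4], v5], v2] - [[[[v1, v3], v5], v4], v2] - [[[[v1, v4], v5], v2], v3] + [[[[v1, v5], v4], v2], v3]

The first expression, normalized: -[[[[v1, v2], v4], v5], v3] + [[[[v1, v2], v5], v4], v3] + [[[[v1, v3], v2], v4], v5] - [[[[v1, v3], v2], v5], v4] - [[[[v1, v3], v4], v5], v2] + [[[[v1, v3], v5], v4], v2] + [[[[v1, v4], v5], v2], v3] - [[[[v1, v5], v4], v2], v3]
The second expression, normalized: [[[[v1, v2], v4], v5], v3] - [[[[v1, v2], v5], v4], v3] - [[[[v1, v3], v2], v4], v5] + [[[[v1, v3], v2], v5], v4] + [[[[v1, v3], v4], v5], v2] - [[[[v1, v3], v5], v4], v2] - [[[[v1, v4], v5], v2], v3] + [[[[v1, v5], v4], v2], v3]
The forms do not match — not equal.


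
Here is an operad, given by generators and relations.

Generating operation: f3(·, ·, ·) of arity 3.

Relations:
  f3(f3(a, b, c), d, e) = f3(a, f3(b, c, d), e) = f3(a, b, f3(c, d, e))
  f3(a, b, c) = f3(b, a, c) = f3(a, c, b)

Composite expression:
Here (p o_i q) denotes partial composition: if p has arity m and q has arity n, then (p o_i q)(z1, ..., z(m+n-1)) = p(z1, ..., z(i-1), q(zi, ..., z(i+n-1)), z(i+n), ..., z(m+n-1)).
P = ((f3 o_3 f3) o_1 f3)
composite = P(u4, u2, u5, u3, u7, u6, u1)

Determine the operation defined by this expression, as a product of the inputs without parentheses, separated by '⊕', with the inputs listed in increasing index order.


u1 ⊕ u2 ⊕ u3 ⊕ u4 ⊕ u5 ⊕ u6 ⊕ u7

With f3 associative and commutative, the u-input set is all that matters.
f3(u4, u2, u5) reduces to u4 ⊕ u2 ⊕ u5
f3(u7, u6, u1) reduces to u7 ⊕ u6 ⊕ u1
f3(f3(u4, u2, u5), u3, f3(u7, u6, u1)) reduces to u4 ⊕ u2 ⊕ u5 ⊕ u3 ⊕ u7 ⊕ u6 ⊕ u1
reordering the factors by index: u1 ⊕ u2 ⊕ u3 ⊕ u4 ⊕ u5 ⊕ u6 ⊕ u7


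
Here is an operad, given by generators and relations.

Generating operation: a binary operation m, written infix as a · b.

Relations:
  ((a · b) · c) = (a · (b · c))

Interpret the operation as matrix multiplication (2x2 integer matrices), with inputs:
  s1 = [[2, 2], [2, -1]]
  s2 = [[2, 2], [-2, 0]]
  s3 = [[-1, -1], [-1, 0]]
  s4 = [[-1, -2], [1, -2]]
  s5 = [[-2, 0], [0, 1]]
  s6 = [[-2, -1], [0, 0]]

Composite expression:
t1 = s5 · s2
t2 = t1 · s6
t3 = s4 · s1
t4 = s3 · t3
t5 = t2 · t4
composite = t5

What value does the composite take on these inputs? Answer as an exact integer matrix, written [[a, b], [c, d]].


(s5 · s2) = [[-4, -4], [-2, 0]]
((s5 · s2) · s6) = [[8, 4], [4, 2]]
(s4 · s1) = [[-6, 0], [-2, 4]]
(s3 · (s4 · s1)) = [[8, -4], [6, 0]]
(((s5 · s2) · s6) · (s3 · (s4 · s1))) = [[88, -32], [44, -16]]

[[88, -32], [44, -16]]


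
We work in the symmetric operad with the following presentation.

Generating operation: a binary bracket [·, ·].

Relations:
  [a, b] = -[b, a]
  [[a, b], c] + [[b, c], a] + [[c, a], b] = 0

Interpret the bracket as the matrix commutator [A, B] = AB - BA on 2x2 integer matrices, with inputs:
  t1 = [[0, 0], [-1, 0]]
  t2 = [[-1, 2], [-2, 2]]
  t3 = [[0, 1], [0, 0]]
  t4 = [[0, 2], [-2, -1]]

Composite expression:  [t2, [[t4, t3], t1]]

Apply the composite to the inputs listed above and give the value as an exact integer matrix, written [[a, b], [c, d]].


[[8, 4], [16, -8]]

[t4, t3] = [[2, 1], [0, -2]]
[[t4, t3], t1] = [[-1, 0], [4, 1]]
[t2, [[t4, t3], t1]] = [[8, 4], [16, -8]]


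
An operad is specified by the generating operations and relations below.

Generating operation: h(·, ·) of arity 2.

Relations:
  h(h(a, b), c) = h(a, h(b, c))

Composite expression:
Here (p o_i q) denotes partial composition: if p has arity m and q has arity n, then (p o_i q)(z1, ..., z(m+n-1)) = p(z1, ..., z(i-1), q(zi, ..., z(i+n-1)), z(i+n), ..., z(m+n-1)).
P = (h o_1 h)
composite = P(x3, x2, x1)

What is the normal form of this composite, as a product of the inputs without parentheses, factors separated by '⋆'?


x3 ⋆ x2 ⋆ x1

Under associativity of h, the answer is the x's in reading order.
h(x3, x2) collapses to x3 ⋆ x2
h(h(x3, x2), x1) collapses to x3 ⋆ x2 ⋆ x1


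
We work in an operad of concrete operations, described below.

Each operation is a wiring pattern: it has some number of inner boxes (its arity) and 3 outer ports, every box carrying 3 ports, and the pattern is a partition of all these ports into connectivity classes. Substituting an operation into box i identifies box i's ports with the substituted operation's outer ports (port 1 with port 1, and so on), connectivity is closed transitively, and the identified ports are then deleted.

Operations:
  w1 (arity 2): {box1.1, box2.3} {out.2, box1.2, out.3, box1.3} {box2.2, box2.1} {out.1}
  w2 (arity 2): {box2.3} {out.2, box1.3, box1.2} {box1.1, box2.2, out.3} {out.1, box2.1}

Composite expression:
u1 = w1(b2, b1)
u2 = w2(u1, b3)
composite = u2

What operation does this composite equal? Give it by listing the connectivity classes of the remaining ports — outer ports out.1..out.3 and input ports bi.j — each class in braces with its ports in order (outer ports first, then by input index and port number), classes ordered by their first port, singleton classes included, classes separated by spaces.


{out.1, b3.1} {out.2, b2.2, b2.3} {out.3, b3.2} {b1.1, b1.2} {b1.3, b2.1} {b3.3}

Treat the ports identified at w2 as solder joints: merge, then drop.
the subtree at w1 composes to {out.1} {out.2, out.3, b2.2, b2.3} {b1.1, b1.2} {b1.3, b2.1} on (b2, b1); out.j = own outer ports
the subtree at w2 composes to {out.1, b3.1} {out.2, b2.2, b2.3} {out.3, b3.2} {b1.1, b1.2} {b1.3, b2.1} {b3.3} on (b2, b1, b3); out.j = own outer ports


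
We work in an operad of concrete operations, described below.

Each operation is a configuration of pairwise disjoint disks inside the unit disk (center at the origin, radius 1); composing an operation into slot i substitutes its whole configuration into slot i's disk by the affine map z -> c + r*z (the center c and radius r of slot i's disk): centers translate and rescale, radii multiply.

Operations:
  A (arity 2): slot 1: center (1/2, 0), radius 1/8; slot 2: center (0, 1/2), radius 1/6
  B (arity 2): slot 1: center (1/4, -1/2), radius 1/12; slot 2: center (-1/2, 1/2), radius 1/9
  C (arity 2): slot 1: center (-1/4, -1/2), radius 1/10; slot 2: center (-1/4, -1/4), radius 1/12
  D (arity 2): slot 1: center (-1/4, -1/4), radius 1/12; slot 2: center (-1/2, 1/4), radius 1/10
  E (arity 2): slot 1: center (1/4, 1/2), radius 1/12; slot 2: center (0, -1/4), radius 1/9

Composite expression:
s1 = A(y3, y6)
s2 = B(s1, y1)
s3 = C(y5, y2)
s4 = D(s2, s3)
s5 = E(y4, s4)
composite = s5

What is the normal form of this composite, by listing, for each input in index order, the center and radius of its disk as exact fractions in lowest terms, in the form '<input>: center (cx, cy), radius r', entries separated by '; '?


y1: center (-7/216, -59/216), radius 1/972; y2: center (-7/120, -9/40), radius 1/1080; y3: center (-65/2592, -61/216), radius 1/10368; y4: center (1/4, 1/2), radius 1/12; y5: center (-7/120, -41/180), radius 1/900; y6: center (-11/432, -731/2592), radius 1/7776


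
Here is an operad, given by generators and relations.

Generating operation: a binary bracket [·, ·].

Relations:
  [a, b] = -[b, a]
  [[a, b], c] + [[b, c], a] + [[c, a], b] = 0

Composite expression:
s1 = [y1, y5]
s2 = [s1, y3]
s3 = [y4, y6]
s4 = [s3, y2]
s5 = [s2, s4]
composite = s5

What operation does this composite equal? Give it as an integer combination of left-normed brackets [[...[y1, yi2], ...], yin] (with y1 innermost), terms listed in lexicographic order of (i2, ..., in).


-[[[[[y1, y5], y3], y2], y4], y6] + [[[[[y1, y5], y3], y2], y6], y4] + [[[[[y1, y5], y3], y4], y6], y2] - [[[[[y1, y5], y3], y6], y4], y2]


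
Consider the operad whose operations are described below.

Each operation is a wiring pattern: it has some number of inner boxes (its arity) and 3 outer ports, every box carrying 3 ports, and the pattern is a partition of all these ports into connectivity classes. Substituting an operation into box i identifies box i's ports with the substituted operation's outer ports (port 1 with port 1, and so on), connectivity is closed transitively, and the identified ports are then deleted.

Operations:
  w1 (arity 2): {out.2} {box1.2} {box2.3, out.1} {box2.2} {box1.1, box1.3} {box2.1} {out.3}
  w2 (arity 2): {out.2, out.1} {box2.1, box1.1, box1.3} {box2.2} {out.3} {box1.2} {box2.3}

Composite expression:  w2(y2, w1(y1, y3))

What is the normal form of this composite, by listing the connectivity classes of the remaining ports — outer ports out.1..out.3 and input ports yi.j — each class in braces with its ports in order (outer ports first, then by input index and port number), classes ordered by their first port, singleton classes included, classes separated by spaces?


{out.1, out.2} {out.3} {y1.1, y1.3} {y1.2} {y2.1, y2.3, y3.3} {y2.2} {y3.1} {y3.2}

Two ports join when wires chain via w2-identified ports.
through w1, on inputs (y1, y3): {out.1, y3.3} {out.2} {out.3} {y1.1, y1.3} {y1.2} {y3.1} {y3.2} (out.j = stage outer ports)
through w2, on inputs (y2, y1, y3): {out.1, out.2} {out.3} {y1.1, y1.3} {y1.2} {y2.1, y2.3, y3.3} {y2.2} {y3.1} {y3.2} (out.j = stage outer ports)


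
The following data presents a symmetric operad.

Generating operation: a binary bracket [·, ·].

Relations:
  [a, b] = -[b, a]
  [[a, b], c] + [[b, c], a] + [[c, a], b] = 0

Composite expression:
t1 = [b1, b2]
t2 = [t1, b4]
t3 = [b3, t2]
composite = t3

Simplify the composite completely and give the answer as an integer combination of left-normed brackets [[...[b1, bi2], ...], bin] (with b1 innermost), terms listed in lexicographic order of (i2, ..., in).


-[[[b1, b2], b4], b3]

Left-normed coefficients sit on the b1-initial expansion words.
Composite bracket: [b3, [[b1, b2], b4]]
Expanding via [a, b] = ab - ba: 8 signed words (2^3 = 8).
The b1-initial words carry the normal form:
  from b1b2b4b3, sign -1: term -[[[b1, b2], b4], b3]


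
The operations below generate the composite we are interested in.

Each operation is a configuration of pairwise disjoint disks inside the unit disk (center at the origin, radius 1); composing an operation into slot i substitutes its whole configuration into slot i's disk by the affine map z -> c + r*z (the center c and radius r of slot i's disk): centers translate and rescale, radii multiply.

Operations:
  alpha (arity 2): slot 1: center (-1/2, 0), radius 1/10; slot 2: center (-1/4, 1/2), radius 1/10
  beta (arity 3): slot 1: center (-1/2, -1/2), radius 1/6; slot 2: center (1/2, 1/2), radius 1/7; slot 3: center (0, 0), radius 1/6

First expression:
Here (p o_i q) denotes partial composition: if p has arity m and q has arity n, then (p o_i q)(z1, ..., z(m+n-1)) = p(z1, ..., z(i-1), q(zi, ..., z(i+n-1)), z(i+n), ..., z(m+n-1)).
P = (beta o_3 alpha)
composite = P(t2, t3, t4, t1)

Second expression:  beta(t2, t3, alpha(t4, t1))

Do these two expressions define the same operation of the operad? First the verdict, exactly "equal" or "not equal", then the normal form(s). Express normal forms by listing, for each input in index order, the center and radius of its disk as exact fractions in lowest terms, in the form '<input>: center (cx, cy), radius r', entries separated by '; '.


equal — both sides give t1: center (-1/24, 1/12), radius 1/60; t2: center (-1/2, -1/2), radius 1/6; t3: center (1/2, 1/2), radius 1/7; t4: center (-1/12, 0), radius 1/60

In normal form, the first expression is t1: center (-1/24, 1/12), radius 1/60; t2: center (-1/2, -1/2), radius 1/6; t3: center (1/2, 1/2), radius 1/7; t4: center (-1/12, 0), radius 1/60
In normal form, the second expression is t1: center (-1/24, 1/12), radius 1/60; t2: center (-1/2, -1/2), radius 1/6; t3: center (1/2, 1/2), radius 1/7; t4: center (-1/12, 0), radius 1/60
The forms coincide; equal.


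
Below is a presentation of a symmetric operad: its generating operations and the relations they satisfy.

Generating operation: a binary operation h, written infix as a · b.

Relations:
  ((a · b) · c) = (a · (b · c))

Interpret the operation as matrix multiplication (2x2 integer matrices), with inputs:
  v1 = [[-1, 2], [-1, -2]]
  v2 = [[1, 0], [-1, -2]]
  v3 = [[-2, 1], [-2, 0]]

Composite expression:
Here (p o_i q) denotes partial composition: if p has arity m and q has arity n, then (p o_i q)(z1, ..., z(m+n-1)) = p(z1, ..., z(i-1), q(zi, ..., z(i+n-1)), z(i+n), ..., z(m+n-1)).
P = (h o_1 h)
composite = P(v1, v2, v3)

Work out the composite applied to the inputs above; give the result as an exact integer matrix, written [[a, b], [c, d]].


(v1 · v2) = [[-3, -4], [1, 4]]
((v1 · v2) · v3) = [[14, -3], [-10, 1]]

[[14, -3], [-10, 1]]


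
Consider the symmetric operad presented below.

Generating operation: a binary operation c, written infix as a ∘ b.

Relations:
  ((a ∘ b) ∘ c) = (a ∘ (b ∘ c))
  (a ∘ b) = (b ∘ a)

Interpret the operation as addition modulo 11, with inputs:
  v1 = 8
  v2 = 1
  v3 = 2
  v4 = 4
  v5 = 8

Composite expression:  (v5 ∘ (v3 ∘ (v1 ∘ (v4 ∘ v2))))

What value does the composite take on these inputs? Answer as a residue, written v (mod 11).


(v4 ∘ v2) = 5
(v1 ∘ (v4 ∘ v2)) = 2
(v3 ∘ (v1 ∘ (v4 ∘ v2))) = 4
(v5 ∘ (v3 ∘ (v1 ∘ (v4 ∘ v2)))) = 1

1 (mod 11)


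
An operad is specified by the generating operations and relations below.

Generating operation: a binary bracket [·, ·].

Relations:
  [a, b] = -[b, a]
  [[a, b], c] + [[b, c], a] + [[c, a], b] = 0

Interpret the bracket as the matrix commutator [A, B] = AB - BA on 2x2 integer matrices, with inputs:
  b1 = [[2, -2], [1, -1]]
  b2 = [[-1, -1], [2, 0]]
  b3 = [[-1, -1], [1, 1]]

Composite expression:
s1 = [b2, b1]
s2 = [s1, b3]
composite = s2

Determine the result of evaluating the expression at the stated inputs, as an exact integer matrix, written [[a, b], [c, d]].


[[12, 4], [-20, -12]]

[b2, b1] = [[3, 5], [7, -3]]
[[b2, b1], b3] = [[12, 4], [-20, -12]]


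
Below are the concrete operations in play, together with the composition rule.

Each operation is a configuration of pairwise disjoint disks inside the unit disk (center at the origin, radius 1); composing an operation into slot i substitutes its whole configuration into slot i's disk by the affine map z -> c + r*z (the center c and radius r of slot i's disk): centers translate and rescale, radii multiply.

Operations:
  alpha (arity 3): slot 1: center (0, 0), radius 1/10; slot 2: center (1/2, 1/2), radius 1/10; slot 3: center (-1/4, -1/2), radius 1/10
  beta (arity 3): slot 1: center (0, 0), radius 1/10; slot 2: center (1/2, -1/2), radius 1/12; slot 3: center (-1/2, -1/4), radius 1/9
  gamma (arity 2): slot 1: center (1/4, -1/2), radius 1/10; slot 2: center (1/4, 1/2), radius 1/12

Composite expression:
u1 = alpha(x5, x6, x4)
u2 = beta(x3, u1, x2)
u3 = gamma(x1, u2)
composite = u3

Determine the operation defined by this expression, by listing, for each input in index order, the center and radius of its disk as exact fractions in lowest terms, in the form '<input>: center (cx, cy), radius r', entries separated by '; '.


x1: center (1/4, -1/2), radius 1/10; x2: center (5/24, 23/48), radius 1/108; x3: center (1/4, 1/2), radius 1/120; x4: center (167/576, 131/288), radius 1/1440; x5: center (7/24, 11/24), radius 1/1440; x6: center (85/288, 133/288), radius 1/1440

Follow each x-input down from gamma: c' goes to c + r*c', radius to r*r'.
input x1: composing its 1 substitution step yields center (1/4, -1/2), radius 1/10
input x3: composing its 2 substitution steps yields center (1/4, 1/2), radius 1/120
input x5: composing its 3 substitution steps yields center (7/24, 11/24), radius 1/1440
input x6: composing its 3 substitution steps yields center (85/288, 133/288), radius 1/1440
input x4: composing its 3 substitution steps yields center (167/576, 131/288), radius 1/1440
input x2: composing its 2 substitution steps yields center (5/24, 23/48), radius 1/108
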